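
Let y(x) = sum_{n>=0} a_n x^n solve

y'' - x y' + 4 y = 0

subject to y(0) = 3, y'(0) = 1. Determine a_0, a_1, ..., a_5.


Ansatz: y(x) = sum_{n>=0} a_n x^n, so y'(x) = sum_{n>=1} n a_n x^(n-1) and y''(x) = sum_{n>=2} n(n-1) a_n x^(n-2).
Substitute into P(x) y'' + Q(x) y' + R(x) y = 0 with P(x) = 1, Q(x) = -x, R(x) = 4, and match powers of x.
Initial conditions: a_0 = 3, a_1 = 1.
Setting the coefficient of each power of x to zero and solving order by order (substituting the coefficients already found):
  x^0: 2 a_2 + 4 a_0 = 0  ->  2 a_2 = -4 a_0 = -12  ->  a_2 = -6
  x^1: 6 a_3 + 3 a_1 = 0  ->  6 a_3 = -3 a_1 = -3  ->  a_3 = -1/2
  x^2: 12 a_4 + 2 a_2 = 0  ->  12 a_4 = -2 a_2 = 12  ->  a_4 = 1
  x^3: 20 a_5 + a_3 = 0  ->  20 a_5 = -a_3 = 1/2  ->  a_5 = 1/40
Truncated series: y(x) = 3 + x - 6 x^2 - (1/2) x^3 + x^4 + (1/40) x^5 + O(x^6).

a_0 = 3; a_1 = 1; a_2 = -6; a_3 = -1/2; a_4 = 1; a_5 = 1/40


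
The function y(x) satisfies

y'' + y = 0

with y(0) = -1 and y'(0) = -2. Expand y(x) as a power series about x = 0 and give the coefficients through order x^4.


Ansatz: y(x) = sum_{n>=0} a_n x^n, so y'(x) = sum_{n>=1} n a_n x^(n-1) and y''(x) = sum_{n>=2} n(n-1) a_n x^(n-2).
Substitute into P(x) y'' + Q(x) y' + R(x) y = 0 with P(x) = 1, Q(x) = 0, R(x) = 1, and match powers of x.
Initial conditions: a_0 = -1, a_1 = -2.
Setting the coefficient of each power of x to zero and solving order by order (substituting the coefficients already found):
  x^0: 2 a_2 + a_0 = 0  ->  2 a_2 = -a_0 = 1  ->  a_2 = 1/2
  x^1: 6 a_3 + a_1 = 0  ->  6 a_3 = -a_1 = 2  ->  a_3 = 1/3
  x^2: 12 a_4 + a_2 = 0  ->  12 a_4 = -a_2 = -1/2  ->  a_4 = -1/24
Truncated series: y(x) = -1 - 2 x + (1/2) x^2 + (1/3) x^3 - (1/24) x^4 + O(x^5).

a_0 = -1; a_1 = -2; a_2 = 1/2; a_3 = 1/3; a_4 = -1/24


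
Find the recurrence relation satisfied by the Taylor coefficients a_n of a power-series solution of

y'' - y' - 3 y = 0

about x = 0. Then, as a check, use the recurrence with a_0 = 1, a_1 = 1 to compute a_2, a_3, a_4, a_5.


Substitute y = sum_n a_n x^n.
y''(x) has coefficient (n+2)(n+1) a_{n+2} at x^n;
-y'(x) has coefficient -(n+1) a_{n+1} at x^n;
-3 y(x) has coefficient -3 a_n at x^n.
Matching x^n: (n+2)(n+1) a_{n+2} - (n+1) a_{n+1} - 3 a_n = 0.
Thus a_{n+2} = [(n+1) a_{n+1} + 3 a_n] / ((n+1)(n+2)).

Check with a_0 = 1, a_1 = 1 (apply the recurrence for n = 0, 1, 2, 3): a_0 = 1, a_1 = 1, a_2 = 2, a_3 = 7/6, a_4 = 19/24, a_5 = 1/3.

a_(n+2) = [(n+1) a_(n+1) + 3 a_n] / ((n+1)(n+2)); check: a_0 = 1, a_1 = 1, a_2 = 2, a_3 = 7/6, a_4 = 19/24, a_5 = 1/3


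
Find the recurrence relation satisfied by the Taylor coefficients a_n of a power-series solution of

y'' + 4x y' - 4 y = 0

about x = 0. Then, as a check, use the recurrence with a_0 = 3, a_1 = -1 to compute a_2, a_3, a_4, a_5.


Substitute y = sum_n a_n x^n.
y''(x) has coefficient (n+2)(n+1) a_{n+2} at x^n;
4 x y'(x) has coefficient 4 n a_n at x^n (shift);
-4 y(x) has coefficient -4 a_n at x^n.
Matching x^n: (n+2)(n+1) a_{n+2} + (4n - 4) a_n = 0.
Thus a_{n+2} = (-4n + 4) / ((n+1)(n+2)) * a_n.

Check with a_0 = 3, a_1 = -1 (apply the recurrence for n = 0, 1, 2, 3): a_0 = 3, a_1 = -1, a_2 = 6, a_3 = 0, a_4 = -2, a_5 = 0.

a_(n+2) = (-4n + 4) / ((n+1)(n+2)) * a_n; check: a_0 = 3, a_1 = -1, a_2 = 6, a_3 = 0, a_4 = -2, a_5 = 0


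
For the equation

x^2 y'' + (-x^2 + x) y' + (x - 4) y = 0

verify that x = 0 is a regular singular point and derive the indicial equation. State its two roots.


Divide by x^2 to reach normal form y'' + P_1(x) y' + P_2(x) y = 0 with P_1(x) = -1 + 1/x and P_2(x) = 1/x - 4/x^2.
x = 0 is a singular point because the y'-coefficient -1 + 1/x has a pole at x = 0 and the y-coefficient 1/x - 4/x^2 has a pole at x = 0.
It is a regular singular point because x P_1(x) = p(x) = 1 - x and x^2 P_2(x) = q(x) = x - 4 are polynomials, hence analytic at x = 0.
p(0) = 1,  q(0) = -4.
Indicial equation: r(r-1) + p(0) r + q(0) = 0, i.e. r^2 + (p(0) - 1) r + q(0) = 0, i.e. r^2 - 4 = 0.
Discriminant: (0)^2 - 4(-4) = 16, so r = (0 ± 4)/2.
Solving: r_1 = 2, r_2 = -2.

indicial: r^2 - 4 = 0; roots r_1 = 2, r_2 = -2


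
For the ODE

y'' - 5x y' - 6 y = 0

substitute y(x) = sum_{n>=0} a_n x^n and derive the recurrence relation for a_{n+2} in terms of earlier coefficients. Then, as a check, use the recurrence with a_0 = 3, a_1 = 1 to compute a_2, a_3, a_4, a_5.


Substitute y = sum_n a_n x^n.
y''(x) has coefficient (n+2)(n+1) a_{n+2} at x^n;
-5 x y'(x) has coefficient -5 n a_n at x^n (shift);
-6 y(x) has coefficient -6 a_n at x^n.
Matching x^n: (n+2)(n+1) a_{n+2} + (-5n - 6) a_n = 0.
Thus a_{n+2} = (5n + 6) / ((n+1)(n+2)) * a_n.

Check with a_0 = 3, a_1 = 1 (apply the recurrence for n = 0, 1, 2, 3): a_0 = 3, a_1 = 1, a_2 = 9, a_3 = 11/6, a_4 = 12, a_5 = 77/40.

a_(n+2) = (5n + 6) / ((n+1)(n+2)) * a_n; check: a_0 = 3, a_1 = 1, a_2 = 9, a_3 = 11/6, a_4 = 12, a_5 = 77/40


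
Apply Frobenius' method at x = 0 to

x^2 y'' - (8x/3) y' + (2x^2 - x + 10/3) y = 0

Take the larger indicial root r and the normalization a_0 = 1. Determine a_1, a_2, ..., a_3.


Write in Frobenius form y'' + (p(x)/x) y' + (q(x)/x^2) y = 0:
  p(x) = -8/3,  q(x) = 2x^2 - x + 10/3.
Indicial equation: r(r-1) + (-8/3) r + (10/3) = 0 -> roots r_1 = 2, r_2 = 5/3.
Take r = r_1 = 2. Let y(x) = x^r sum_{n>=0} a_n x^n with a_0 = 1.
Substitute y = x^r sum a_n x^n and match x^{r+n}. The recurrence is
  D(n) a_n - 1 a_{n-1} + 2 a_{n-2} = 0,  where D(n) = (r+n)(r+n-1) + (-8/3)(r+n) + (10/3).
  a_n = [1 a_{n-1} - 2 a_{n-2}] / D(n).
Since the indicial polynomial factors as (r - r_1)(r - r_2), D(n) = (r_1 + n - r_1)(r_1 + n - r_2) = n(n + 1/3).
Evaluating step by step (a_0 = 1):
  n = 1: D(1) = 1(1 + 1/3) = 4/3; numerator = 1(1) = 1; a_1 = (1)/(4/3) = 3/4
  n = 2: D(2) = 2(2 + 1/3) = 14/3; numerator = 1(3/4) - 2(1) = -5/4; a_2 = (-5/4)/(14/3) = -15/56
  n = 3: D(3) = 3(3 + 1/3) = 10; numerator = 1(-15/56) - 2(3/4) = -99/56; a_3 = (-99/56)/(10) = -99/560

r = 2; a_0 = 1; a_1 = 3/4; a_2 = -15/56; a_3 = -99/560


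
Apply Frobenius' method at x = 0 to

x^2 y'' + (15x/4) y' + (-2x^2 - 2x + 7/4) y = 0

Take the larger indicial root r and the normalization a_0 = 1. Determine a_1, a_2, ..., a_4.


Write in Frobenius form y'' + (p(x)/x) y' + (q(x)/x^2) y = 0:
  p(x) = 15/4,  q(x) = -2x^2 - 2x + 7/4.
Indicial equation: r(r-1) + (15/4) r + (7/4) = 0 -> roots r_1 = -1, r_2 = -7/4.
Take r = r_1 = -1. Let y(x) = x^r sum_{n>=0} a_n x^n with a_0 = 1.
Substitute y = x^r sum a_n x^n and match x^{r+n}. The recurrence is
  D(n) a_n - 2 a_{n-1} - 2 a_{n-2} = 0,  where D(n) = (r+n)(r+n-1) + (15/4)(r+n) + (7/4).
  a_n = [2 a_{n-1} + 2 a_{n-2}] / D(n).
Since the indicial polynomial factors as (r - r_1)(r - r_2), D(n) = (r_1 + n - r_1)(r_1 + n - r_2) = n(n + 3/4).
Evaluating step by step (a_0 = 1):
  n = 1: D(1) = 1(1 + 3/4) = 7/4; numerator = 2(1) = 2; a_1 = (2)/(7/4) = 8/7
  n = 2: D(2) = 2(2 + 3/4) = 11/2; numerator = 2(8/7) + 2(1) = 30/7; a_2 = (30/7)/(11/2) = 60/77
  n = 3: D(3) = 3(3 + 3/4) = 45/4; numerator = 2(60/77) + 2(8/7) = 296/77; a_3 = (296/77)/(45/4) = 1184/3465
  n = 4: D(4) = 4(4 + 3/4) = 19; numerator = 2(1184/3465) + 2(60/77) = 7768/3465; a_4 = (7768/3465)/(19) = 7768/65835

r = -1; a_0 = 1; a_1 = 8/7; a_2 = 60/77; a_3 = 1184/3465; a_4 = 7768/65835


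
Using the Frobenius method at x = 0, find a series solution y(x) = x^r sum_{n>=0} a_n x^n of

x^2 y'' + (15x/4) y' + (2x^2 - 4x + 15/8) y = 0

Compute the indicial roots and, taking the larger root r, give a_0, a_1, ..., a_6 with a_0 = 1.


Write in Frobenius form y'' + (p(x)/x) y' + (q(x)/x^2) y = 0:
  p(x) = 15/4,  q(x) = 2x^2 - 4x + 15/8.
Indicial equation: r(r-1) + (15/4) r + (15/8) = 0 -> roots r_1 = -5/4, r_2 = -3/2.
Take r = r_1 = -5/4. Let y(x) = x^r sum_{n>=0} a_n x^n with a_0 = 1.
Substitute y = x^r sum a_n x^n and match x^{r+n}. The recurrence is
  D(n) a_n - 4 a_{n-1} + 2 a_{n-2} = 0,  where D(n) = (r+n)(r+n-1) + (15/4)(r+n) + (15/8).
  a_n = [4 a_{n-1} - 2 a_{n-2}] / D(n).
Since the indicial polynomial factors as (r - r_1)(r - r_2), D(n) = (r_1 + n - r_1)(r_1 + n - r_2) = n(n + 1/4).
Evaluating step by step (a_0 = 1):
  n = 1: D(1) = 1(1 + 1/4) = 5/4; numerator = 4(1) = 4; a_1 = (4)/(5/4) = 16/5
  n = 2: D(2) = 2(2 + 1/4) = 9/2; numerator = 4(16/5) - 2(1) = 54/5; a_2 = (54/5)/(9/2) = 12/5
  n = 3: D(3) = 3(3 + 1/4) = 39/4; numerator = 4(12/5) - 2(16/5) = 16/5; a_3 = (16/5)/(39/4) = 64/195
  n = 4: D(4) = 4(4 + 1/4) = 17; numerator = 4(64/195) - 2(12/5) = -136/39; a_4 = (-136/39)/(17) = -8/39
  n = 5: D(5) = 5(5 + 1/4) = 105/4; numerator = 4(-8/39) - 2(64/195) = -96/65; a_5 = (-96/65)/(105/4) = -128/2275
  n = 6: D(6) = 6(6 + 1/4) = 75/2; numerator = 4(-128/2275) - 2(-8/39) = 1264/6825; a_6 = (1264/6825)/(75/2) = 2528/511875

r = -5/4; a_0 = 1; a_1 = 16/5; a_2 = 12/5; a_3 = 64/195; a_4 = -8/39; a_5 = -128/2275; a_6 = 2528/511875


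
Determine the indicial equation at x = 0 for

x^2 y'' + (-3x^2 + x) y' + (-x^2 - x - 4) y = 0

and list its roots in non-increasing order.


Divide by x^2 to reach normal form y'' + P_1(x) y' + P_2(x) y = 0 with P_1(x) = -3 + 1/x and P_2(x) = -1 - 1/x - 4/x^2.
x = 0 is a singular point because the y'-coefficient -3 + 1/x has a pole at x = 0 and the y-coefficient -1 - 1/x - 4/x^2 has a pole at x = 0.
It is a regular singular point because x P_1(x) = p(x) = 1 - 3x and x^2 P_2(x) = q(x) = -x^2 - x - 4 are polynomials, hence analytic at x = 0.
p(0) = 1,  q(0) = -4.
Indicial equation: r(r-1) + p(0) r + q(0) = 0, i.e. r^2 + (p(0) - 1) r + q(0) = 0, i.e. r^2 - 4 = 0.
Discriminant: (0)^2 - 4(-4) = 16, so r = (0 ± 4)/2.
Solving: r_1 = 2, r_2 = -2.

indicial: r^2 - 4 = 0; roots r_1 = 2, r_2 = -2


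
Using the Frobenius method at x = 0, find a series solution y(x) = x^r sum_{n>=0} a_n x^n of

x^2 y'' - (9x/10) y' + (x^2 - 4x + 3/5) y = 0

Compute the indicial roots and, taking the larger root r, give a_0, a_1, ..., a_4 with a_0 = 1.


Write in Frobenius form y'' + (p(x)/x) y' + (q(x)/x^2) y = 0:
  p(x) = -9/10,  q(x) = x^2 - 4x + 3/5.
Indicial equation: r(r-1) + (-9/10) r + (3/5) = 0 -> roots r_1 = 3/2, r_2 = 2/5.
Take r = r_1 = 3/2. Let y(x) = x^r sum_{n>=0} a_n x^n with a_0 = 1.
Substitute y = x^r sum a_n x^n and match x^{r+n}. The recurrence is
  D(n) a_n - 4 a_{n-1} + 1 a_{n-2} = 0,  where D(n) = (r+n)(r+n-1) + (-9/10)(r+n) + (3/5).
  a_n = [4 a_{n-1} - 1 a_{n-2}] / D(n).
Since the indicial polynomial factors as (r - r_1)(r - r_2), D(n) = (r_1 + n - r_1)(r_1 + n - r_2) = n(n + 11/10).
Evaluating step by step (a_0 = 1):
  n = 1: D(1) = 1(1 + 11/10) = 21/10; numerator = 4(1) = 4; a_1 = (4)/(21/10) = 40/21
  n = 2: D(2) = 2(2 + 11/10) = 31/5; numerator = 4(40/21) - 1(1) = 139/21; a_2 = (139/21)/(31/5) = 695/651
  n = 3: D(3) = 3(3 + 11/10) = 123/10; numerator = 4(695/651) - 1(40/21) = 220/93; a_3 = (220/93)/(123/10) = 2200/11439
  n = 4: D(4) = 4(4 + 11/10) = 102/5; numerator = 4(2200/11439) - 1(695/651) = -23885/80073; a_4 = (-23885/80073)/(102/5) = -7025/480438

r = 3/2; a_0 = 1; a_1 = 40/21; a_2 = 695/651; a_3 = 2200/11439; a_4 = -7025/480438


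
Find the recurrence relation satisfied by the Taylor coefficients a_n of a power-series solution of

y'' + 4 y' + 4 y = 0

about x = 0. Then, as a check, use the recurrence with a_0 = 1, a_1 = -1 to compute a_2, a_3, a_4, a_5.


Substitute y = sum_n a_n x^n.
y''(x) has coefficient (n+2)(n+1) a_{n+2} at x^n;
4 y'(x) has coefficient 4 (n+1) a_{n+1} at x^n;
4 y(x) has coefficient 4 a_n at x^n.
Matching x^n: (n+2)(n+1) a_{n+2} + 4 (n+1) a_{n+1} + 4 a_n = 0.
Thus a_{n+2} = [-4 (n+1) a_{n+1} - 4 a_n] / ((n+1)(n+2)).

Check with a_0 = 1, a_1 = -1 (apply the recurrence for n = 0, 1, 2, 3): a_0 = 1, a_1 = -1, a_2 = 0, a_3 = 2/3, a_4 = -2/3, a_5 = 2/5.

a_(n+2) = [-4 (n+1) a_(n+1) - 4 a_n] / ((n+1)(n+2)); check: a_0 = 1, a_1 = -1, a_2 = 0, a_3 = 2/3, a_4 = -2/3, a_5 = 2/5


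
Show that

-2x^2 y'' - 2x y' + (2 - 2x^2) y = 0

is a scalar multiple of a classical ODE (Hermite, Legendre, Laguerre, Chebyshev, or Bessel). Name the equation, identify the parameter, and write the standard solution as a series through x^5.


All three coefficients share the factor -2; dividing through by -2 gives  x^2 y'' + x y' + (x^2 - 1) y = 0.
This matches the Bessel equation x^2 y'' + x y' + (x^2 - nu^2) y = 0 with nu^2 = 1, so nu = 1; the solution bounded at x = 0 is J_1(x).
Frobenius at x = 0: indicial roots ±nu; for r = nu the recurrence k(k + 2nu) c_k = -c_{k-2} gives the standard series J_nu(x) = sum_{k>=0} (-1)^k / (k! (k+nu)!) (x/2)^(2k+nu). Evaluate the first 3 terms:
  k = 0: (-1)^0 / (0! * 1! * 2^1) x^1 = 1/(1*1*2) x^1 = (1/2) x^1
  k = 1: (-1)^1 / (1! * 2! * 2^3) x^3 = -1/(1*2*8) x^3 = (-1/16) x^3
  k = 2: (-1)^2 / (2! * 3! * 2^5) x^5 = 1/(2*6*32) x^5 = (1/384) x^5
Hence J_1(x) = x^5/384 - x^3/16 + x/2 + ....

J_1(x); series = x^5/384 - x^3/16 + x/2


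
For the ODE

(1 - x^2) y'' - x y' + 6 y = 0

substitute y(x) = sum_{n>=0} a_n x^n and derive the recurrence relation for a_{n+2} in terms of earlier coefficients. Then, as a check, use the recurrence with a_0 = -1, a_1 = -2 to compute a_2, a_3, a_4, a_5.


Substitute y = sum_n a_n x^n.
(1 - 1 x^2) y'' contributes (n+2)(n+1) a_{n+2} - n(n-1) a_n at x^n.
-x y'(x) contributes -n a_n at x^n.
6 y(x) contributes 6 a_n at x^n.
Matching x^n: (n+2)(n+1) a_{n+2} + (-n(n-1) - n + 6) a_n = 0.
Thus a_{n+2} = (n(n-1) + n - 6) / ((n+1)(n+2)) * a_n.

Check with a_0 = -1, a_1 = -2 (apply the recurrence for n = 0, 1, 2, 3): a_0 = -1, a_1 = -2, a_2 = 3, a_3 = 5/3, a_4 = -1/2, a_5 = 1/4.

a_(n+2) = (n(n-1) + n - 6) / ((n+1)(n+2)) * a_n; check: a_0 = -1, a_1 = -2, a_2 = 3, a_3 = 5/3, a_4 = -1/2, a_5 = 1/4


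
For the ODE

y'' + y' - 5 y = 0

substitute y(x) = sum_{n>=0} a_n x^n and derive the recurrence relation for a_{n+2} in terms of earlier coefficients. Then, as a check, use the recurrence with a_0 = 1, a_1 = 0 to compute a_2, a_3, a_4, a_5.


Substitute y = sum_n a_n x^n.
y''(x) has coefficient (n+2)(n+1) a_{n+2} at x^n;
y'(x) has coefficient (n+1) a_{n+1} at x^n;
-5 y(x) has coefficient -5 a_n at x^n.
Matching x^n: (n+2)(n+1) a_{n+2} + (n+1) a_{n+1} - 5 a_n = 0.
Thus a_{n+2} = [-(n+1) a_{n+1} + 5 a_n] / ((n+1)(n+2)).

Check with a_0 = 1, a_1 = 0 (apply the recurrence for n = 0, 1, 2, 3): a_0 = 1, a_1 = 0, a_2 = 5/2, a_3 = -5/6, a_4 = 5/4, a_5 = -11/24.

a_(n+2) = [-(n+1) a_(n+1) + 5 a_n] / ((n+1)(n+2)); check: a_0 = 1, a_1 = 0, a_2 = 5/2, a_3 = -5/6, a_4 = 5/4, a_5 = -11/24


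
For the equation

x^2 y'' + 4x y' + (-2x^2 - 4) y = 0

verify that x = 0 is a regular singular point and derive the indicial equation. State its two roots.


Divide by x^2 to reach normal form y'' + P_1(x) y' + P_2(x) y = 0 with P_1(x) = 4/x and P_2(x) = -2 - 4/x^2.
x = 0 is a singular point because the y'-coefficient 4/x has a pole at x = 0 and the y-coefficient -2 - 4/x^2 has a pole at x = 0.
It is a regular singular point because x P_1(x) = p(x) = 4 and x^2 P_2(x) = q(x) = -2x^2 - 4 are polynomials, hence analytic at x = 0.
p(0) = 4,  q(0) = -4.
Indicial equation: r(r-1) + p(0) r + q(0) = 0, i.e. r^2 + (p(0) - 1) r + q(0) = 0, i.e. r^2 + 3 r - 4 = 0.
Discriminant: (3)^2 - 4(-4) = 25, so r = (-3 ± 5)/2.
Solving: r_1 = 1, r_2 = -4.

indicial: r^2 + 3 r - 4 = 0; roots r_1 = 1, r_2 = -4


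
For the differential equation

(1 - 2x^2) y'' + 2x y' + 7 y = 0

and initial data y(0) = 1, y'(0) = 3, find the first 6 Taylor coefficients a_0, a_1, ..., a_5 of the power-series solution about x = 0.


Ansatz: y(x) = sum_{n>=0} a_n x^n, so y'(x) = sum_{n>=1} n a_n x^(n-1) and y''(x) = sum_{n>=2} n(n-1) a_n x^(n-2).
Substitute into P(x) y'' + Q(x) y' + R(x) y = 0 with P(x) = 1 - 2x^2, Q(x) = 2x, R(x) = 7, and match powers of x.
Initial conditions: a_0 = 1, a_1 = 3.
Setting the coefficient of each power of x to zero and solving order by order (substituting the coefficients already found):
  x^0: 2 a_2 + 7 a_0 = 0  ->  2 a_2 = -7 a_0 = -7  ->  a_2 = -7/2
  x^1: 6 a_3 + 9 a_1 = 0  ->  6 a_3 = -9 a_1 = -27  ->  a_3 = -9/2
  x^2: 12 a_4 + 7 a_2 = 0  ->  12 a_4 = -7 a_2 = 49/2  ->  a_4 = 49/24
  x^3: 20 a_5 + a_3 = 0  ->  20 a_5 = -a_3 = 9/2  ->  a_5 = 9/40
Truncated series: y(x) = 1 + 3 x - (7/2) x^2 - (9/2) x^3 + (49/24) x^4 + (9/40) x^5 + O(x^6).

a_0 = 1; a_1 = 3; a_2 = -7/2; a_3 = -9/2; a_4 = 49/24; a_5 = 9/40


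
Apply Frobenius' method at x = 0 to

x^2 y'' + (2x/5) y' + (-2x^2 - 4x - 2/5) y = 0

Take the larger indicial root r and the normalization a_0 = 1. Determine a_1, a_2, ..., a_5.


Write in Frobenius form y'' + (p(x)/x) y' + (q(x)/x^2) y = 0:
  p(x) = 2/5,  q(x) = -2x^2 - 4x - 2/5.
Indicial equation: r(r-1) + (2/5) r + (-2/5) = 0 -> roots r_1 = 1, r_2 = -2/5.
Take r = r_1 = 1. Let y(x) = x^r sum_{n>=0} a_n x^n with a_0 = 1.
Substitute y = x^r sum a_n x^n and match x^{r+n}. The recurrence is
  D(n) a_n - 4 a_{n-1} - 2 a_{n-2} = 0,  where D(n) = (r+n)(r+n-1) + (2/5)(r+n) + (-2/5).
  a_n = [4 a_{n-1} + 2 a_{n-2}] / D(n).
Since the indicial polynomial factors as (r - r_1)(r - r_2), D(n) = (r_1 + n - r_1)(r_1 + n - r_2) = n(n + 7/5).
Evaluating step by step (a_0 = 1):
  n = 1: D(1) = 1(1 + 7/5) = 12/5; numerator = 4(1) = 4; a_1 = (4)/(12/5) = 5/3
  n = 2: D(2) = 2(2 + 7/5) = 34/5; numerator = 4(5/3) + 2(1) = 26/3; a_2 = (26/3)/(34/5) = 65/51
  n = 3: D(3) = 3(3 + 7/5) = 66/5; numerator = 4(65/51) + 2(5/3) = 430/51; a_3 = (430/51)/(66/5) = 1075/1683
  n = 4: D(4) = 4(4 + 7/5) = 108/5; numerator = 4(1075/1683) + 2(65/51) = 8590/1683; a_4 = (8590/1683)/(108/5) = 21475/90882
  n = 5: D(5) = 5(5 + 7/5) = 32; numerator = 4(21475/90882) + 2(1075/1683) = 101000/45441; a_5 = (101000/45441)/(32) = 12625/181764

r = 1; a_0 = 1; a_1 = 5/3; a_2 = 65/51; a_3 = 1075/1683; a_4 = 21475/90882; a_5 = 12625/181764


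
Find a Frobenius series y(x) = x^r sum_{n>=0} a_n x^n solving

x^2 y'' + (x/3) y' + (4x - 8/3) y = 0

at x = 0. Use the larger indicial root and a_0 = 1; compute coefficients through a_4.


Write in Frobenius form y'' + (p(x)/x) y' + (q(x)/x^2) y = 0:
  p(x) = 1/3,  q(x) = 4x - 8/3.
Indicial equation: r(r-1) + (1/3) r + (-8/3) = 0 -> roots r_1 = 2, r_2 = -4/3.
Take r = r_1 = 2. Let y(x) = x^r sum_{n>=0} a_n x^n with a_0 = 1.
Substitute y = x^r sum a_n x^n and match x^{r+n}. The recurrence is
  D(n) a_n + 4 a_{n-1} = 0,  where D(n) = (r+n)(r+n-1) + (1/3)(r+n) + (-8/3).
  a_n = -4 / D(n) * a_{n-1}.
Since the indicial polynomial factors as (r - r_1)(r - r_2), D(n) = (r_1 + n - r_1)(r_1 + n - r_2) = n(n + 10/3).
Evaluating step by step (a_0 = 1):
  n = 1: D(1) = 1(1 + 10/3) = 13/3; numerator = -4(1) = -4; a_1 = (-4)/(13/3) = -12/13
  n = 2: D(2) = 2(2 + 10/3) = 32/3; numerator = -4(-12/13) = 48/13; a_2 = (48/13)/(32/3) = 9/26
  n = 3: D(3) = 3(3 + 10/3) = 19; numerator = -4(9/26) = -18/13; a_3 = (-18/13)/(19) = -18/247
  n = 4: D(4) = 4(4 + 10/3) = 88/3; numerator = -4(-18/247) = 72/247; a_4 = (72/247)/(88/3) = 27/2717

r = 2; a_0 = 1; a_1 = -12/13; a_2 = 9/26; a_3 = -18/247; a_4 = 27/2717


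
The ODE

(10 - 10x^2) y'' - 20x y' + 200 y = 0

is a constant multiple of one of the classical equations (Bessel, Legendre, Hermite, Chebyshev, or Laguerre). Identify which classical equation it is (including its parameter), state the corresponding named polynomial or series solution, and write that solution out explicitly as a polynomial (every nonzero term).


All three coefficients share the factor 10; dividing through by 10 gives  (1 - x^2) y'' - 2x y' + 20 y = 0.
This matches the Legendre equation (1 - x^2) y'' - 2x y' + n(n+1) y = 0 (note the -2x y' term) with n(n+1) = 20, so n = 4; the polynomial solution is P_4(x).
With y = sum_k a_k x^k, matching x^k gives (k+2)(k+1) a_{k+2} = [k(k+1) - n(n+1)] a_k = (k - 4)(k + 5) a_k. The right side vanishes at k = 4, so the series with the parity of 4 terminates at degree 4.
Standard normalization (P_n(1) = 1): leading coefficient (2n)!/(2^n (n!)^2) = 40320/(16*576) = 35/8, so a_4 = 35/8. Work downward with a_k = (k+1)(k+2) a_{k+2} / ((k - 4)(k + 5)):
  a_2 = (3)(4)(35/8) / ((2 - 4)(2 + 5)) = (105/2)/(-14) = -15/4
  a_0 = (1)(2)(-15/4) / ((0 - 4)(0 + 5)) = (-15/2)/(-20) = 3/8
Hence P_4(x) = 35 x^4/8 - 15 x^2/4 + 3/8.

P_4(x); series = 35 x^4/8 - 15 x^2/4 + 3/8


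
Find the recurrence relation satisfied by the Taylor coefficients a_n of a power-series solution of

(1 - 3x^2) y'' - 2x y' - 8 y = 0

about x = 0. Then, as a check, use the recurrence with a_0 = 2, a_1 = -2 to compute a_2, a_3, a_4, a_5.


Substitute y = sum_n a_n x^n.
(1 - 3 x^2) y'' contributes (n+2)(n+1) a_{n+2} - 3 n(n-1) a_n at x^n.
-2 x y'(x) contributes -2 n a_n at x^n.
-8 y(x) contributes -8 a_n at x^n.
Matching x^n: (n+2)(n+1) a_{n+2} + (-3 n(n-1) - 2 n - 8) a_n = 0.
Thus a_{n+2} = (3 n(n-1) + 2 n + 8) / ((n+1)(n+2)) * a_n.

Check with a_0 = 2, a_1 = -2 (apply the recurrence for n = 0, 1, 2, 3): a_0 = 2, a_1 = -2, a_2 = 8, a_3 = -10/3, a_4 = 12, a_5 = -16/3.

a_(n+2) = (3 n(n-1) + 2 n + 8) / ((n+1)(n+2)) * a_n; check: a_0 = 2, a_1 = -2, a_2 = 8, a_3 = -10/3, a_4 = 12, a_5 = -16/3


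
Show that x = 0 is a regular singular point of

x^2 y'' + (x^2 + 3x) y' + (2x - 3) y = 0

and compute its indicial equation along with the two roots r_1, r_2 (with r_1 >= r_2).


Divide by x^2 to reach normal form y'' + P_1(x) y' + P_2(x) y = 0 with P_1(x) = 1 + 3/x and P_2(x) = 2/x - 3/x^2.
x = 0 is a singular point because the y'-coefficient 1 + 3/x has a pole at x = 0 and the y-coefficient 2/x - 3/x^2 has a pole at x = 0.
It is a regular singular point because x P_1(x) = p(x) = x + 3 and x^2 P_2(x) = q(x) = 2x - 3 are polynomials, hence analytic at x = 0.
p(0) = 3,  q(0) = -3.
Indicial equation: r(r-1) + p(0) r + q(0) = 0, i.e. r^2 + (p(0) - 1) r + q(0) = 0, i.e. r^2 + 2 r - 3 = 0.
Discriminant: (2)^2 - 4(-3) = 16, so r = (-2 ± 4)/2.
Solving: r_1 = 1, r_2 = -3.

indicial: r^2 + 2 r - 3 = 0; roots r_1 = 1, r_2 = -3


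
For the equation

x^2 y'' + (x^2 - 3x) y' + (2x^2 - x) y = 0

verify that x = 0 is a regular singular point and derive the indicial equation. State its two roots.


Divide by x^2 to reach normal form y'' + P_1(x) y' + P_2(x) y = 0 with P_1(x) = 1 - 3/x and P_2(x) = 2 - 1/x.
x = 0 is a singular point because the y'-coefficient 1 - 3/x has a pole at x = 0 and the y-coefficient 2 - 1/x has a pole at x = 0.
It is a regular singular point because x P_1(x) = p(x) = x - 3 and x^2 P_2(x) = q(x) = 2x^2 - x are polynomials, hence analytic at x = 0.
p(0) = -3,  q(0) = 0.
Indicial equation: r(r-1) + p(0) r + q(0) = 0, i.e. r^2 + (p(0) - 1) r + q(0) = 0, i.e. r^2 - 4 r = 0.
Discriminant: (-4)^2 - 4(0) = 16, so r = (4 ± 4)/2.
Solving: r_1 = 4, r_2 = 0.

indicial: r^2 - 4 r = 0; roots r_1 = 4, r_2 = 0


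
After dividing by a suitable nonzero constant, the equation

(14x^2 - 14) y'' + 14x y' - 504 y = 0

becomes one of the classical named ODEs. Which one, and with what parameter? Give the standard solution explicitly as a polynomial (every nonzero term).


All three coefficients share the factor -14; dividing through by -14 gives  (1 - x^2) y'' - x y' + 36 y = 0.
This matches the Chebyshev equation (1 - x^2) y'' - x y' + n^2 y = 0 (note the -x y' term, not -2x y') with n^2 = 36, so n = 6; the polynomial solution is T_6(x).
With y = sum_k a_k x^k, matching x^k gives (k+2)(k+1) a_{k+2} = (k^2 - n^2) a_k = (k - 6)(k + 6) a_k. The right side vanishes at k = 6, so the series with the parity of 6 terminates at degree 6.
Standard normalization: leading coefficient of T_n is 2^(n-1), so a_6 = 2^5 = 32. Work downward with a_k = (k+1)(k+2) a_{k+2} / ((k - 6)(k + 6)):
  a_4 = (5)(6)(32) / ((4 - 6)(4 + 6)) = 960/(-20) = -48
  a_2 = (3)(4)(-48) / ((2 - 6)(2 + 6)) = -576/(-32) = 18
  a_0 = (1)(2)(18) / ((0 - 6)(0 + 6)) = 36/(-36) = -1
Hence T_6(x) = 32 x^6 - 48 x^4 + 18 x^2 - 1.

T_6(x); series = 32 x^6 - 48 x^4 + 18 x^2 - 1


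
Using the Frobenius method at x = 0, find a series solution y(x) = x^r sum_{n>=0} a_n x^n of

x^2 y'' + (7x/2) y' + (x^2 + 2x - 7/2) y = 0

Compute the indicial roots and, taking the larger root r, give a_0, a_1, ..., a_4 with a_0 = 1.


Write in Frobenius form y'' + (p(x)/x) y' + (q(x)/x^2) y = 0:
  p(x) = 7/2,  q(x) = x^2 + 2x - 7/2.
Indicial equation: r(r-1) + (7/2) r + (-7/2) = 0 -> roots r_1 = 1, r_2 = -7/2.
Take r = r_1 = 1. Let y(x) = x^r sum_{n>=0} a_n x^n with a_0 = 1.
Substitute y = x^r sum a_n x^n and match x^{r+n}. The recurrence is
  D(n) a_n + 2 a_{n-1} + 1 a_{n-2} = 0,  where D(n) = (r+n)(r+n-1) + (7/2)(r+n) + (-7/2).
  a_n = [-2 a_{n-1} - 1 a_{n-2}] / D(n).
Since the indicial polynomial factors as (r - r_1)(r - r_2), D(n) = (r_1 + n - r_1)(r_1 + n - r_2) = n(n + 9/2).
Evaluating step by step (a_0 = 1):
  n = 1: D(1) = 1(1 + 9/2) = 11/2; numerator = -2(1) = -2; a_1 = (-2)/(11/2) = -4/11
  n = 2: D(2) = 2(2 + 9/2) = 13; numerator = -2(-4/11) - 1(1) = -3/11; a_2 = (-3/11)/(13) = -3/143
  n = 3: D(3) = 3(3 + 9/2) = 45/2; numerator = -2(-3/143) - 1(-4/11) = 58/143; a_3 = (58/143)/(45/2) = 116/6435
  n = 4: D(4) = 4(4 + 9/2) = 34; numerator = -2(116/6435) - 1(-3/143) = -97/6435; a_4 = (-97/6435)/(34) = -97/218790

r = 1; a_0 = 1; a_1 = -4/11; a_2 = -3/143; a_3 = 116/6435; a_4 = -97/218790


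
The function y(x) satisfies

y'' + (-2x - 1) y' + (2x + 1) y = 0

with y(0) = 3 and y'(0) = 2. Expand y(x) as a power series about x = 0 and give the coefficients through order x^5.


Ansatz: y(x) = sum_{n>=0} a_n x^n, so y'(x) = sum_{n>=1} n a_n x^(n-1) and y''(x) = sum_{n>=2} n(n-1) a_n x^(n-2).
Substitute into P(x) y'' + Q(x) y' + R(x) y = 0 with P(x) = 1, Q(x) = -2x - 1, R(x) = 2x + 1, and match powers of x.
Initial conditions: a_0 = 3, a_1 = 2.
Setting the coefficient of each power of x to zero and solving order by order (substituting the coefficients already found):
  x^0: 2 a_2 - a_1 + a_0 = 0  ->  2 a_2 = a_1 - a_0 = -1  ->  a_2 = -1/2
  x^1: 6 a_3 - 2 a_2 - a_1 + 2 a_0 = 0  ->  6 a_3 = 2 a_2 + a_1 - 2 a_0 = -5  ->  a_3 = -5/6
  x^2: 12 a_4 - 3 a_3 - 3 a_2 + 2 a_1 = 0  ->  12 a_4 = 3 a_3 + 3 a_2 - 2 a_1 = -8  ->  a_4 = -2/3
  x^3: 20 a_5 - 4 a_4 - 5 a_3 + 2 a_2 = 0  ->  20 a_5 = 4 a_4 + 5 a_3 - 2 a_2 = -35/6  ->  a_5 = -7/24
Truncated series: y(x) = 3 + 2 x - (1/2) x^2 - (5/6) x^3 - (2/3) x^4 - (7/24) x^5 + O(x^6).

a_0 = 3; a_1 = 2; a_2 = -1/2; a_3 = -5/6; a_4 = -2/3; a_5 = -7/24


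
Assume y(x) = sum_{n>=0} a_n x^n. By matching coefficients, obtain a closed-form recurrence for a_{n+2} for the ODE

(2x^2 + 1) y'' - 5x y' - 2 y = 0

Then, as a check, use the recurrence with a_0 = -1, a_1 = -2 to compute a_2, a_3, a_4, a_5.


Substitute y = sum_n a_n x^n.
(1 + 2 x^2) y'' contributes (n+2)(n+1) a_{n+2} + 2 n(n-1) a_n at x^n.
-5 x y'(x) contributes -5 n a_n at x^n.
-2 y(x) contributes -2 a_n at x^n.
Matching x^n: (n+2)(n+1) a_{n+2} + (2 n(n-1) - 5 n - 2) a_n = 0.
Thus a_{n+2} = (-2 n(n-1) + 5 n + 2) / ((n+1)(n+2)) * a_n.

Check with a_0 = -1, a_1 = -2 (apply the recurrence for n = 0, 1, 2, 3): a_0 = -1, a_1 = -2, a_2 = -1, a_3 = -7/3, a_4 = -2/3, a_5 = -7/12.

a_(n+2) = (-2 n(n-1) + 5 n + 2) / ((n+1)(n+2)) * a_n; check: a_0 = -1, a_1 = -2, a_2 = -1, a_3 = -7/3, a_4 = -2/3, a_5 = -7/12


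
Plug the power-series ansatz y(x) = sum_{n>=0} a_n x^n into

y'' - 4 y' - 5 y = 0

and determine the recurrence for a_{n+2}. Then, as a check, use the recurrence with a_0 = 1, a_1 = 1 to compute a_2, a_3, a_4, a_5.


Substitute y = sum_n a_n x^n.
y''(x) has coefficient (n+2)(n+1) a_{n+2} at x^n;
-4 y'(x) has coefficient -4 (n+1) a_{n+1} at x^n;
-5 y(x) has coefficient -5 a_n at x^n.
Matching x^n: (n+2)(n+1) a_{n+2} - 4 (n+1) a_{n+1} - 5 a_n = 0.
Thus a_{n+2} = [4 (n+1) a_{n+1} + 5 a_n] / ((n+1)(n+2)).

Check with a_0 = 1, a_1 = 1 (apply the recurrence for n = 0, 1, 2, 3): a_0 = 1, a_1 = 1, a_2 = 9/2, a_3 = 41/6, a_4 = 209/24, a_5 = 347/40.

a_(n+2) = [4 (n+1) a_(n+1) + 5 a_n] / ((n+1)(n+2)); check: a_0 = 1, a_1 = 1, a_2 = 9/2, a_3 = 41/6, a_4 = 209/24, a_5 = 347/40


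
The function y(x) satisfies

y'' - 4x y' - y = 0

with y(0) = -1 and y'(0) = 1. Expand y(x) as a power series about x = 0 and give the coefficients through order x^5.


Ansatz: y(x) = sum_{n>=0} a_n x^n, so y'(x) = sum_{n>=1} n a_n x^(n-1) and y''(x) = sum_{n>=2} n(n-1) a_n x^(n-2).
Substitute into P(x) y'' + Q(x) y' + R(x) y = 0 with P(x) = 1, Q(x) = -4x, R(x) = -1, and match powers of x.
Initial conditions: a_0 = -1, a_1 = 1.
Setting the coefficient of each power of x to zero and solving order by order (substituting the coefficients already found):
  x^0: 2 a_2 - a_0 = 0  ->  2 a_2 = a_0 = -1  ->  a_2 = -1/2
  x^1: 6 a_3 - 5 a_1 = 0  ->  6 a_3 = 5 a_1 = 5  ->  a_3 = 5/6
  x^2: 12 a_4 - 9 a_2 = 0  ->  12 a_4 = 9 a_2 = -9/2  ->  a_4 = -3/8
  x^3: 20 a_5 - 13 a_3 = 0  ->  20 a_5 = 13 a_3 = 65/6  ->  a_5 = 13/24
Truncated series: y(x) = -1 + x - (1/2) x^2 + (5/6) x^3 - (3/8) x^4 + (13/24) x^5 + O(x^6).

a_0 = -1; a_1 = 1; a_2 = -1/2; a_3 = 5/6; a_4 = -3/8; a_5 = 13/24


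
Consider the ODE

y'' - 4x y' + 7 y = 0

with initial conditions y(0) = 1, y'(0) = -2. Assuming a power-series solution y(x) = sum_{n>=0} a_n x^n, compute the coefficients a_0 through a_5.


Ansatz: y(x) = sum_{n>=0} a_n x^n, so y'(x) = sum_{n>=1} n a_n x^(n-1) and y''(x) = sum_{n>=2} n(n-1) a_n x^(n-2).
Substitute into P(x) y'' + Q(x) y' + R(x) y = 0 with P(x) = 1, Q(x) = -4x, R(x) = 7, and match powers of x.
Initial conditions: a_0 = 1, a_1 = -2.
Setting the coefficient of each power of x to zero and solving order by order (substituting the coefficients already found):
  x^0: 2 a_2 + 7 a_0 = 0  ->  2 a_2 = -7 a_0 = -7  ->  a_2 = -7/2
  x^1: 6 a_3 + 3 a_1 = 0  ->  6 a_3 = -3 a_1 = 6  ->  a_3 = 1
  x^2: 12 a_4 - a_2 = 0  ->  12 a_4 = a_2 = -7/2  ->  a_4 = -7/24
  x^3: 20 a_5 - 5 a_3 = 0  ->  20 a_5 = 5 a_3 = 5  ->  a_5 = 1/4
Truncated series: y(x) = 1 - 2 x - (7/2) x^2 + x^3 - (7/24) x^4 + (1/4) x^5 + O(x^6).

a_0 = 1; a_1 = -2; a_2 = -7/2; a_3 = 1; a_4 = -7/24; a_5 = 1/4


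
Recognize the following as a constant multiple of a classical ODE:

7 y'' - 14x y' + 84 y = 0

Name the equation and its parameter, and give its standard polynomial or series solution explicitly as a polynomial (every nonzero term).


All three coefficients share the factor 7; dividing through by 7 gives  y'' - 2x y' + 12 y = 0.
This matches the Hermite equation y'' - 2x y' + 2n y = 0 with 2n = 12, so n = 6; the polynomial solution is H_6(x).
With y = sum_k a_k x^k, matching x^k gives (k+2)(k+1) a_{k+2} = 2(k - n) a_k = 2(k - 6) a_k. The right side vanishes at k = 6, so the series with the parity of 6 terminates at degree 6.
Standard normalization: leading coefficient of H_n is 2^n, so a_6 = 2^6 = 64. Work downward with a_k = (k+1)(k+2) a_{k+2} / (2(k - n)):
  a_4 = (5)(6)(64) / (2(4 - 6)) = 1920/(-4) = -480
  a_2 = (3)(4)(-480) / (2(2 - 6)) = -5760/(-8) = 720
  a_0 = (1)(2)(720) / (2(0 - 6)) = 1440/(-12) = -120
Hence H_6(x) = 64 x^6 - 480 x^4 + 720 x^2 - 120.

H_6(x); series = 64 x^6 - 480 x^4 + 720 x^2 - 120


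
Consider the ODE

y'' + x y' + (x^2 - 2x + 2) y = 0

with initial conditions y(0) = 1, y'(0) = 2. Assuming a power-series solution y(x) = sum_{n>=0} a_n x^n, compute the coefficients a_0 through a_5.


Ansatz: y(x) = sum_{n>=0} a_n x^n, so y'(x) = sum_{n>=1} n a_n x^(n-1) and y''(x) = sum_{n>=2} n(n-1) a_n x^(n-2).
Substitute into P(x) y'' + Q(x) y' + R(x) y = 0 with P(x) = 1, Q(x) = x, R(x) = x^2 - 2x + 2, and match powers of x.
Initial conditions: a_0 = 1, a_1 = 2.
Setting the coefficient of each power of x to zero and solving order by order (substituting the coefficients already found):
  x^0: 2 a_2 + 2 a_0 = 0  ->  2 a_2 = -2 a_0 = -2  ->  a_2 = -1
  x^1: 6 a_3 + 3 a_1 - 2 a_0 = 0  ->  6 a_3 = -3 a_1 + 2 a_0 = -4  ->  a_3 = -2/3
  x^2: 12 a_4 + 4 a_2 - 2 a_1 + a_0 = 0  ->  12 a_4 = -4 a_2 + 2 a_1 - a_0 = 7  ->  a_4 = 7/12
  x^3: 20 a_5 + 5 a_3 - 2 a_2 + a_1 = 0  ->  20 a_5 = -5 a_3 + 2 a_2 - a_1 = -2/3  ->  a_5 = -1/30
Truncated series: y(x) = 1 + 2 x - x^2 - (2/3) x^3 + (7/12) x^4 - (1/30) x^5 + O(x^6).

a_0 = 1; a_1 = 2; a_2 = -1; a_3 = -2/3; a_4 = 7/12; a_5 = -1/30


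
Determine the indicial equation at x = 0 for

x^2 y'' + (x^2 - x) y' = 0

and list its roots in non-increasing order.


Divide by x^2 to reach normal form y'' + P_1(x) y' + P_2(x) y = 0 with P_1(x) = 1 - 1/x and P_2(x) = 0.
x = 0 is a singular point because the y'-coefficient 1 - 1/x has a pole at x = 0.
It is a regular singular point because x P_1(x) = p(x) = x - 1 and x^2 P_2(x) = q(x) = 0 are polynomials, hence analytic at x = 0.
p(0) = -1,  q(0) = 0.
Indicial equation: r(r-1) + p(0) r + q(0) = 0, i.e. r^2 + (p(0) - 1) r + q(0) = 0, i.e. r^2 - 2 r = 0.
Discriminant: (-2)^2 - 4(0) = 4, so r = (2 ± 2)/2.
Solving: r_1 = 2, r_2 = 0.

indicial: r^2 - 2 r = 0; roots r_1 = 2, r_2 = 0


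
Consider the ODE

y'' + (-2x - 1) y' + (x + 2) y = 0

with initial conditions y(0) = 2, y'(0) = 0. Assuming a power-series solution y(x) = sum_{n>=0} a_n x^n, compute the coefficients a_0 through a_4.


Ansatz: y(x) = sum_{n>=0} a_n x^n, so y'(x) = sum_{n>=1} n a_n x^(n-1) and y''(x) = sum_{n>=2} n(n-1) a_n x^(n-2).
Substitute into P(x) y'' + Q(x) y' + R(x) y = 0 with P(x) = 1, Q(x) = -2x - 1, R(x) = x + 2, and match powers of x.
Initial conditions: a_0 = 2, a_1 = 0.
Setting the coefficient of each power of x to zero and solving order by order (substituting the coefficients already found):
  x^0: 2 a_2 - a_1 + 2 a_0 = 0  ->  2 a_2 = a_1 - 2 a_0 = -4  ->  a_2 = -2
  x^1: 6 a_3 - 2 a_2 + a_0 = 0  ->  6 a_3 = 2 a_2 - a_0 = -6  ->  a_3 = -1
  x^2: 12 a_4 - 3 a_3 - 2 a_2 + a_1 = 0  ->  12 a_4 = 3 a_3 + 2 a_2 - a_1 = -7  ->  a_4 = -7/12
Truncated series: y(x) = 2 - 2 x^2 - x^3 - (7/12) x^4 + O(x^5).

a_0 = 2; a_1 = 0; a_2 = -2; a_3 = -1; a_4 = -7/12


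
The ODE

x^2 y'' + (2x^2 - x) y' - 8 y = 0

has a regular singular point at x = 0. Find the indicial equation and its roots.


Divide by x^2 to reach normal form y'' + P_1(x) y' + P_2(x) y = 0 with P_1(x) = 2 - 1/x and P_2(x) = -8/x^2.
x = 0 is a singular point because the y'-coefficient 2 - 1/x has a pole at x = 0 and the y-coefficient -8/x^2 has a pole at x = 0.
It is a regular singular point because x P_1(x) = p(x) = 2x - 1 and x^2 P_2(x) = q(x) = -8 are polynomials, hence analytic at x = 0.
p(0) = -1,  q(0) = -8.
Indicial equation: r(r-1) + p(0) r + q(0) = 0, i.e. r^2 + (p(0) - 1) r + q(0) = 0, i.e. r^2 - 2 r - 8 = 0.
Discriminant: (-2)^2 - 4(-8) = 36, so r = (2 ± 6)/2.
Solving: r_1 = 4, r_2 = -2.

indicial: r^2 - 2 r - 8 = 0; roots r_1 = 4, r_2 = -2


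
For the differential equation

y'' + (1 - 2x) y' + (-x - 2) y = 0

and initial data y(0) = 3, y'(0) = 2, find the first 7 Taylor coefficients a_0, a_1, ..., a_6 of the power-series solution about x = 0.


Ansatz: y(x) = sum_{n>=0} a_n x^n, so y'(x) = sum_{n>=1} n a_n x^(n-1) and y''(x) = sum_{n>=2} n(n-1) a_n x^(n-2).
Substitute into P(x) y'' + Q(x) y' + R(x) y = 0 with P(x) = 1, Q(x) = 1 - 2x, R(x) = -x - 2, and match powers of x.
Initial conditions: a_0 = 3, a_1 = 2.
Setting the coefficient of each power of x to zero and solving order by order (substituting the coefficients already found):
  x^0: 2 a_2 + a_1 - 2 a_0 = 0  ->  2 a_2 = -a_1 + 2 a_0 = 4  ->  a_2 = 2
  x^1: 6 a_3 + 2 a_2 - 4 a_1 - a_0 = 0  ->  6 a_3 = -2 a_2 + 4 a_1 + a_0 = 7  ->  a_3 = 7/6
  x^2: 12 a_4 + 3 a_3 - 6 a_2 - a_1 = 0  ->  12 a_4 = -3 a_3 + 6 a_2 + a_1 = 21/2  ->  a_4 = 7/8
  x^3: 20 a_5 + 4 a_4 - 8 a_3 - a_2 = 0  ->  20 a_5 = -4 a_4 + 8 a_3 + a_2 = 47/6  ->  a_5 = 47/120
  x^4: 30 a_6 + 5 a_5 - 10 a_4 - a_3 = 0  ->  30 a_6 = -5 a_5 + 10 a_4 + a_3 = 191/24  ->  a_6 = 191/720
Truncated series: y(x) = 3 + 2 x + 2 x^2 + (7/6) x^3 + (7/8) x^4 + (47/120) x^5 + (191/720) x^6 + O(x^7).

a_0 = 3; a_1 = 2; a_2 = 2; a_3 = 7/6; a_4 = 7/8; a_5 = 47/120; a_6 = 191/720


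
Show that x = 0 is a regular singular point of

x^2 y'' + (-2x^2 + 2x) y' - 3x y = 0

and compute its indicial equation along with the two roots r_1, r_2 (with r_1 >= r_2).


Divide by x^2 to reach normal form y'' + P_1(x) y' + P_2(x) y = 0 with P_1(x) = -2 + 2/x and P_2(x) = -3/x.
x = 0 is a singular point because the y'-coefficient -2 + 2/x has a pole at x = 0 and the y-coefficient -3/x has a pole at x = 0.
It is a regular singular point because x P_1(x) = p(x) = 2 - 2x and x^2 P_2(x) = q(x) = -3x are polynomials, hence analytic at x = 0.
p(0) = 2,  q(0) = 0.
Indicial equation: r(r-1) + p(0) r + q(0) = 0, i.e. r^2 + (p(0) - 1) r + q(0) = 0, i.e. r^2 + 1 r = 0.
Discriminant: (1)^2 - 4(0) = 1, so r = (-1 ± 1)/2.
Solving: r_1 = 0, r_2 = -1.

indicial: r^2 + 1 r = 0; roots r_1 = 0, r_2 = -1


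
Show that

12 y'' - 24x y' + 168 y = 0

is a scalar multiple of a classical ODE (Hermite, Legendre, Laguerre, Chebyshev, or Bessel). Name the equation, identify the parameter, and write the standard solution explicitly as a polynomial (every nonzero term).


All three coefficients share the factor 12; dividing through by 12 gives  y'' - 2x y' + 14 y = 0.
This matches the Hermite equation y'' - 2x y' + 2n y = 0 with 2n = 14, so n = 7; the polynomial solution is H_7(x).
With y = sum_k a_k x^k, matching x^k gives (k+2)(k+1) a_{k+2} = 2(k - n) a_k = 2(k - 7) a_k. The right side vanishes at k = 7, so the series with the parity of 7 terminates at degree 7.
Standard normalization: leading coefficient of H_n is 2^n, so a_7 = 2^7 = 128. Work downward with a_k = (k+1)(k+2) a_{k+2} / (2(k - n)):
  a_5 = (6)(7)(128) / (2(5 - 7)) = 5376/(-4) = -1344
  a_3 = (4)(5)(-1344) / (2(3 - 7)) = -26880/(-8) = 3360
  a_1 = (2)(3)(3360) / (2(1 - 7)) = 20160/(-12) = -1680
Hence H_7(x) = 128 x^7 - 1344 x^5 + 3360 x^3 - 1680 x.

H_7(x); series = 128 x^7 - 1344 x^5 + 3360 x^3 - 1680 x


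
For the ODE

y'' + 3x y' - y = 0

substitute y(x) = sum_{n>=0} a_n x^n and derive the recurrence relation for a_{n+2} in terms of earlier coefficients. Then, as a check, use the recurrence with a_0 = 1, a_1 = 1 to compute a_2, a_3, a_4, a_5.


Substitute y = sum_n a_n x^n.
y''(x) has coefficient (n+2)(n+1) a_{n+2} at x^n;
3 x y'(x) has coefficient 3 n a_n at x^n (shift);
-y(x) has coefficient -1 a_n at x^n.
Matching x^n: (n+2)(n+1) a_{n+2} + (3n - 1) a_n = 0.
Thus a_{n+2} = (-3n + 1) / ((n+1)(n+2)) * a_n.

Check with a_0 = 1, a_1 = 1 (apply the recurrence for n = 0, 1, 2, 3): a_0 = 1, a_1 = 1, a_2 = 1/2, a_3 = -1/3, a_4 = -5/24, a_5 = 2/15.

a_(n+2) = (-3n + 1) / ((n+1)(n+2)) * a_n; check: a_0 = 1, a_1 = 1, a_2 = 1/2, a_3 = -1/3, a_4 = -5/24, a_5 = 2/15


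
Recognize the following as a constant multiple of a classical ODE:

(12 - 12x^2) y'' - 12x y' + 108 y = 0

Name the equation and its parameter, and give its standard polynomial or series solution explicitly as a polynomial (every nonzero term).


All three coefficients share the factor 12; dividing through by 12 gives  (1 - x^2) y'' - x y' + 9 y = 0.
This matches the Chebyshev equation (1 - x^2) y'' - x y' + n^2 y = 0 (note the -x y' term, not -2x y') with n^2 = 9, so n = 3; the polynomial solution is T_3(x).
With y = sum_k a_k x^k, matching x^k gives (k+2)(k+1) a_{k+2} = (k^2 - n^2) a_k = (k - 3)(k + 3) a_k. The right side vanishes at k = 3, so the series with the parity of 3 terminates at degree 3.
Standard normalization: leading coefficient of T_n is 2^(n-1), so a_3 = 2^2 = 4. Work downward with a_k = (k+1)(k+2) a_{k+2} / ((k - 3)(k + 3)):
  a_1 = (2)(3)(4) / ((1 - 3)(1 + 3)) = 24/(-8) = -3
Hence T_3(x) = 4 x^3 - 3 x.

T_3(x); series = 4 x^3 - 3 x


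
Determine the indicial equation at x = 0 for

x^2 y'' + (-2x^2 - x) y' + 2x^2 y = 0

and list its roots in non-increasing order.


Divide by x^2 to reach normal form y'' + P_1(x) y' + P_2(x) y = 0 with P_1(x) = -2 - 1/x and P_2(x) = 2.
x = 0 is a singular point because the y'-coefficient -2 - 1/x has a pole at x = 0.
It is a regular singular point because x P_1(x) = p(x) = -2x - 1 and x^2 P_2(x) = q(x) = 2x^2 are polynomials, hence analytic at x = 0.
p(0) = -1,  q(0) = 0.
Indicial equation: r(r-1) + p(0) r + q(0) = 0, i.e. r^2 + (p(0) - 1) r + q(0) = 0, i.e. r^2 - 2 r = 0.
Discriminant: (-2)^2 - 4(0) = 4, so r = (2 ± 2)/2.
Solving: r_1 = 2, r_2 = 0.

indicial: r^2 - 2 r = 0; roots r_1 = 2, r_2 = 0


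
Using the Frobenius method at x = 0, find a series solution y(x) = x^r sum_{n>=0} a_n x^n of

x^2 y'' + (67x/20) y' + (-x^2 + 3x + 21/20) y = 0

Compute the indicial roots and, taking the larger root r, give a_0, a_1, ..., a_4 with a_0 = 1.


Write in Frobenius form y'' + (p(x)/x) y' + (q(x)/x^2) y = 0:
  p(x) = 67/20,  q(x) = -x^2 + 3x + 21/20.
Indicial equation: r(r-1) + (67/20) r + (21/20) = 0 -> roots r_1 = -3/5, r_2 = -7/4.
Take r = r_1 = -3/5. Let y(x) = x^r sum_{n>=0} a_n x^n with a_0 = 1.
Substitute y = x^r sum a_n x^n and match x^{r+n}. The recurrence is
  D(n) a_n + 3 a_{n-1} - 1 a_{n-2} = 0,  where D(n) = (r+n)(r+n-1) + (67/20)(r+n) + (21/20).
  a_n = [-3 a_{n-1} + 1 a_{n-2}] / D(n).
Since the indicial polynomial factors as (r - r_1)(r - r_2), D(n) = (r_1 + n - r_1)(r_1 + n - r_2) = n(n + 23/20).
Evaluating step by step (a_0 = 1):
  n = 1: D(1) = 1(1 + 23/20) = 43/20; numerator = -3(1) = -3; a_1 = (-3)/(43/20) = -60/43
  n = 2: D(2) = 2(2 + 23/20) = 63/10; numerator = -3(-60/43) + 1(1) = 223/43; a_2 = (223/43)/(63/10) = 2230/2709
  n = 3: D(3) = 3(3 + 23/20) = 249/20; numerator = -3(2230/2709) + 1(-60/43) = -3490/903; a_3 = (-3490/903)/(249/20) = -69800/224847
  n = 4: D(4) = 4(4 + 23/20) = 103/5; numerator = -3(-69800/224847) + 1(2230/2709) = 394490/224847; a_4 = (394490/224847)/(103/5) = 19150/224847

r = -3/5; a_0 = 1; a_1 = -60/43; a_2 = 2230/2709; a_3 = -69800/224847; a_4 = 19150/224847
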